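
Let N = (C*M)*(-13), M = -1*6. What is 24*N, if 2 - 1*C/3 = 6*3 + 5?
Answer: -117936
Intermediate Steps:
C = -63 (C = 6 - 3*(6*3 + 5) = 6 - 3*(18 + 5) = 6 - 3*23 = 6 - 69 = -63)
M = -6
N = -4914 (N = -63*(-6)*(-13) = 378*(-13) = -4914)
24*N = 24*(-4914) = -117936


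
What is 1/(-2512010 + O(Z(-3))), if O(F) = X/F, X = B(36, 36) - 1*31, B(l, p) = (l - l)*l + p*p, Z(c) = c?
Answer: -3/7537295 ≈ -3.9802e-7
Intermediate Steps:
B(l, p) = p**2 (B(l, p) = 0*l + p**2 = 0 + p**2 = p**2)
X = 1265 (X = 36**2 - 1*31 = 1296 - 31 = 1265)
O(F) = 1265/F
1/(-2512010 + O(Z(-3))) = 1/(-2512010 + 1265/(-3)) = 1/(-2512010 + 1265*(-1/3)) = 1/(-2512010 - 1265/3) = 1/(-7537295/3) = -3/7537295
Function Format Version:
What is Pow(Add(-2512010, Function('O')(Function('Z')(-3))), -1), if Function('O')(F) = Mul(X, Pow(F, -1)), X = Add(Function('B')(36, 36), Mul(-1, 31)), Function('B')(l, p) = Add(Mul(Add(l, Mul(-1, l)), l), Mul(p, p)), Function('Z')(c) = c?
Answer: Rational(-3, 7537295) ≈ -3.9802e-7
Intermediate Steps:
Function('B')(l, p) = Pow(p, 2) (Function('B')(l, p) = Add(Mul(0, l), Pow(p, 2)) = Add(0, Pow(p, 2)) = Pow(p, 2))
X = 1265 (X = Add(Pow(36, 2), Mul(-1, 31)) = Add(1296, -31) = 1265)
Function('O')(F) = Mul(1265, Pow(F, -1))
Pow(Add(-2512010, Function('O')(Function('Z')(-3))), -1) = Pow(Add(-2512010, Mul(1265, Pow(-3, -1))), -1) = Pow(Add(-2512010, Mul(1265, Rational(-1, 3))), -1) = Pow(Add(-2512010, Rational(-1265, 3)), -1) = Pow(Rational(-7537295, 3), -1) = Rational(-3, 7537295)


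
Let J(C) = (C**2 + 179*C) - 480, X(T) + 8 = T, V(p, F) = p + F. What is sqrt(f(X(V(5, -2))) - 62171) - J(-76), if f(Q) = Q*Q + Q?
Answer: 8308 + I*sqrt(62151) ≈ 8308.0 + 249.3*I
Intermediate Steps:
V(p, F) = F + p
X(T) = -8 + T
f(Q) = Q + Q**2 (f(Q) = Q**2 + Q = Q + Q**2)
J(C) = -480 + C**2 + 179*C
sqrt(f(X(V(5, -2))) - 62171) - J(-76) = sqrt((-8 + (-2 + 5))*(1 + (-8 + (-2 + 5))) - 62171) - (-480 + (-76)**2 + 179*(-76)) = sqrt((-8 + 3)*(1 + (-8 + 3)) - 62171) - (-480 + 5776 - 13604) = sqrt(-5*(1 - 5) - 62171) - 1*(-8308) = sqrt(-5*(-4) - 62171) + 8308 = sqrt(20 - 62171) + 8308 = sqrt(-62151) + 8308 = I*sqrt(62151) + 8308 = 8308 + I*sqrt(62151)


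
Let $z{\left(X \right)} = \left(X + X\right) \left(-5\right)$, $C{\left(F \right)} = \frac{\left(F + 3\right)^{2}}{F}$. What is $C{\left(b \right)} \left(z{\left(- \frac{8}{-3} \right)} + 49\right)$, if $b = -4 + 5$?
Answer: $\frac{1072}{3} \approx 357.33$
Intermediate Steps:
$b = 1$
$C{\left(F \right)} = \frac{\left(3 + F\right)^{2}}{F}$
$z{\left(X \right)} = - 10 X$ ($z{\left(X \right)} = 2 X \left(-5\right) = - 10 X$)
$C{\left(b \right)} \left(z{\left(- \frac{8}{-3} \right)} + 49\right) = \frac{\left(3 + 1\right)^{2}}{1} \left(- 10 \left(- \frac{8}{-3}\right) + 49\right) = 1 \cdot 4^{2} \left(- 10 \left(\left(-8\right) \left(- \frac{1}{3}\right)\right) + 49\right) = 1 \cdot 16 \left(\left(-10\right) \frac{8}{3} + 49\right) = 16 \left(- \frac{80}{3} + 49\right) = 16 \cdot \frac{67}{3} = \frac{1072}{3}$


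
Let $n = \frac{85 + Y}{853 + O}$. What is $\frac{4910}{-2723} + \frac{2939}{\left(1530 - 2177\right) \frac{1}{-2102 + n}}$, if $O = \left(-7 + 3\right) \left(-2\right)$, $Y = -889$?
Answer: $\frac{689881818312}{72233021} \approx 9550.8$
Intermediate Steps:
$O = 8$ ($O = \left(-4\right) \left(-2\right) = 8$)
$n = - \frac{268}{287}$ ($n = \frac{85 - 889}{853 + 8} = - \frac{804}{861} = \left(-804\right) \frac{1}{861} = - \frac{268}{287} \approx -0.9338$)
$\frac{4910}{-2723} + \frac{2939}{\left(1530 - 2177\right) \frac{1}{-2102 + n}} = \frac{4910}{-2723} + \frac{2939}{\left(1530 - 2177\right) \frac{1}{-2102 - \frac{268}{287}}} = 4910 \left(- \frac{1}{2723}\right) + \frac{2939}{\left(-647\right) \frac{1}{- \frac{603542}{287}}} = - \frac{4910}{2723} + \frac{2939}{\left(-647\right) \left(- \frac{287}{603542}\right)} = - \frac{4910}{2723} + \frac{2939}{\frac{185689}{603542}} = - \frac{4910}{2723} + 2939 \cdot \frac{603542}{185689} = - \frac{4910}{2723} + \frac{1773809938}{185689} = \frac{689881818312}{72233021}$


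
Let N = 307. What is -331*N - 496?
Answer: -102113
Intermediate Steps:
-331*N - 496 = -331*307 - 496 = -101617 - 496 = -102113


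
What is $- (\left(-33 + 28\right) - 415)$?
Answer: $420$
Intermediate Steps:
$- (\left(-33 + 28\right) - 415) = - (-5 - 415) = \left(-1\right) \left(-420\right) = 420$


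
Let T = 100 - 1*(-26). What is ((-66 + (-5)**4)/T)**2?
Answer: 312481/15876 ≈ 19.683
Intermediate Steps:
T = 126 (T = 100 + 26 = 126)
((-66 + (-5)**4)/T)**2 = ((-66 + (-5)**4)/126)**2 = ((-66 + 625)*(1/126))**2 = (559*(1/126))**2 = (559/126)**2 = 312481/15876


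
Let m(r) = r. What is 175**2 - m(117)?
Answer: 30508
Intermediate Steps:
175**2 - m(117) = 175**2 - 1*117 = 30625 - 117 = 30508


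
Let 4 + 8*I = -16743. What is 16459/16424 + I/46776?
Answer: 735504593/768249024 ≈ 0.95738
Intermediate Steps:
I = -16747/8 (I = -1/2 + (1/8)*(-16743) = -1/2 - 16743/8 = -16747/8 ≈ -2093.4)
16459/16424 + I/46776 = 16459/16424 - 16747/8/46776 = 16459*(1/16424) - 16747/8*1/46776 = 16459/16424 - 16747/374208 = 735504593/768249024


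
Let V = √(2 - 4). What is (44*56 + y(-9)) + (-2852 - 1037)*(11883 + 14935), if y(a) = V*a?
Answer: -104292738 - 9*I*√2 ≈ -1.0429e+8 - 12.728*I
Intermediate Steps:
V = I*√2 (V = √(-2) = I*√2 ≈ 1.4142*I)
y(a) = I*a*√2 (y(a) = (I*√2)*a = I*a*√2)
(44*56 + y(-9)) + (-2852 - 1037)*(11883 + 14935) = (44*56 + I*(-9)*√2) + (-2852 - 1037)*(11883 + 14935) = (2464 - 9*I*√2) - 3889*26818 = (2464 - 9*I*√2) - 104295202 = -104292738 - 9*I*√2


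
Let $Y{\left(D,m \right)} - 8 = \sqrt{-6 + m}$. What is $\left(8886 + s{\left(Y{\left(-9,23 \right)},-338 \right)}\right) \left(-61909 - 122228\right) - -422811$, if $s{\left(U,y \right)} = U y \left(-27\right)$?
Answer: $-15079292667 - 1680434262 \sqrt{17} \approx -2.2008 \cdot 10^{10}$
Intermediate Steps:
$Y{\left(D,m \right)} = 8 + \sqrt{-6 + m}$
$s{\left(U,y \right)} = - 27 U y$
$\left(8886 + s{\left(Y{\left(-9,23 \right)},-338 \right)}\right) \left(-61909 - 122228\right) - -422811 = \left(8886 - 27 \left(8 + \sqrt{-6 + 23}\right) \left(-338\right)\right) \left(-61909 - 122228\right) - -422811 = \left(8886 - 27 \left(8 + \sqrt{17}\right) \left(-338\right)\right) \left(-184137\right) + 422811 = \left(8886 + \left(73008 + 9126 \sqrt{17}\right)\right) \left(-184137\right) + 422811 = \left(81894 + 9126 \sqrt{17}\right) \left(-184137\right) + 422811 = \left(-15079715478 - 1680434262 \sqrt{17}\right) + 422811 = -15079292667 - 1680434262 \sqrt{17}$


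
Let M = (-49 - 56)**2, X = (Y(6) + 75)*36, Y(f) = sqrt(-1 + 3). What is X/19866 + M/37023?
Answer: 58875/135751 + 6*sqrt(2)/3311 ≈ 0.43626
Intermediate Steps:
Y(f) = sqrt(2)
X = 2700 + 36*sqrt(2) (X = (sqrt(2) + 75)*36 = (75 + sqrt(2))*36 = 2700 + 36*sqrt(2) ≈ 2750.9)
M = 11025 (M = (-105)**2 = 11025)
X/19866 + M/37023 = (2700 + 36*sqrt(2))/19866 + 11025/37023 = (2700 + 36*sqrt(2))*(1/19866) + 11025*(1/37023) = (450/3311 + 6*sqrt(2)/3311) + 525/1763 = 58875/135751 + 6*sqrt(2)/3311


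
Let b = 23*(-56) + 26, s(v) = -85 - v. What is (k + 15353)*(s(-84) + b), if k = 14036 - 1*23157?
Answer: -7871016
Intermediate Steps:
k = -9121 (k = 14036 - 23157 = -9121)
b = -1262 (b = -1288 + 26 = -1262)
(k + 15353)*(s(-84) + b) = (-9121 + 15353)*((-85 - 1*(-84)) - 1262) = 6232*((-85 + 84) - 1262) = 6232*(-1 - 1262) = 6232*(-1263) = -7871016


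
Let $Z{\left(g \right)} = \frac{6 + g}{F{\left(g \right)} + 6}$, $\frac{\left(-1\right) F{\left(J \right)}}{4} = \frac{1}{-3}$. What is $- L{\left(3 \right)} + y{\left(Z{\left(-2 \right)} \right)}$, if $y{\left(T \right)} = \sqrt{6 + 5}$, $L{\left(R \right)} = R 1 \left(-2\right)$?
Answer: $6 + \sqrt{11} \approx 9.3166$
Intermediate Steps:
$F{\left(J \right)} = \frac{4}{3}$ ($F{\left(J \right)} = - \frac{4}{-3} = \left(-4\right) \left(- \frac{1}{3}\right) = \frac{4}{3}$)
$Z{\left(g \right)} = \frac{9}{11} + \frac{3 g}{22}$ ($Z{\left(g \right)} = \frac{6 + g}{\frac{4}{3} + 6} = \frac{6 + g}{\frac{22}{3}} = \left(6 + g\right) \frac{3}{22} = \frac{9}{11} + \frac{3 g}{22}$)
$L{\left(R \right)} = - 2 R$ ($L{\left(R \right)} = R \left(-2\right) = - 2 R$)
$y{\left(T \right)} = \sqrt{11}$
$- L{\left(3 \right)} + y{\left(Z{\left(-2 \right)} \right)} = - \left(-2\right) 3 + \sqrt{11} = \left(-1\right) \left(-6\right) + \sqrt{11} = 6 + \sqrt{11}$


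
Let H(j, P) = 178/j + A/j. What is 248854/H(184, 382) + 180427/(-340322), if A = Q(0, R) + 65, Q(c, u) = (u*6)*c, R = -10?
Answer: 15583006498031/82698246 ≈ 1.8843e+5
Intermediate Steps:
Q(c, u) = 6*c*u (Q(c, u) = (6*u)*c = 6*c*u)
A = 65 (A = 6*0*(-10) + 65 = 0 + 65 = 65)
H(j, P) = 243/j (H(j, P) = 178/j + 65/j = 243/j)
248854/H(184, 382) + 180427/(-340322) = 248854/((243/184)) + 180427/(-340322) = 248854/((243*(1/184))) + 180427*(-1/340322) = 248854/(243/184) - 180427/340322 = 248854*(184/243) - 180427/340322 = 45789136/243 - 180427/340322 = 15583006498031/82698246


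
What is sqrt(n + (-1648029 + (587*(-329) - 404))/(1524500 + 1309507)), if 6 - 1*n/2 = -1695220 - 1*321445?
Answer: sqrt(3599351883138247874)/944669 ≈ 2008.3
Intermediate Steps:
n = 4033342 (n = 12 - 2*(-1695220 - 1*321445) = 12 - 2*(-1695220 - 321445) = 12 - 2*(-2016665) = 12 + 4033330 = 4033342)
sqrt(n + (-1648029 + (587*(-329) - 404))/(1524500 + 1309507)) = sqrt(4033342 + (-1648029 + (587*(-329) - 404))/(1524500 + 1309507)) = sqrt(4033342 + (-1648029 + (-193123 - 404))/2834007) = sqrt(4033342 + (-1648029 - 193527)*(1/2834007)) = sqrt(4033342 - 1841556*1/2834007) = sqrt(4033342 - 613852/944669) = sqrt(3810172539946/944669) = sqrt(3599351883138247874)/944669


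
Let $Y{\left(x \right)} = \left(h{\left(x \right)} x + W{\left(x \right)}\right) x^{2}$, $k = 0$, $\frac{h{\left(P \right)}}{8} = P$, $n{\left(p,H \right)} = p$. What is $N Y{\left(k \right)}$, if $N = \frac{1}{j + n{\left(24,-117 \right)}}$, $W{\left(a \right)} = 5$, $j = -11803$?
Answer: $0$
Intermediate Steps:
$N = - \frac{1}{11779}$ ($N = \frac{1}{-11803 + 24} = \frac{1}{-11779} = - \frac{1}{11779} \approx -8.4897 \cdot 10^{-5}$)
$h{\left(P \right)} = 8 P$
$Y{\left(x \right)} = x^{2} \left(5 + 8 x^{2}\right)$ ($Y{\left(x \right)} = \left(8 x x + 5\right) x^{2} = \left(8 x^{2} + 5\right) x^{2} = \left(5 + 8 x^{2}\right) x^{2} = x^{2} \left(5 + 8 x^{2}\right)$)
$N Y{\left(k \right)} = - \frac{0^{2} \left(5 + 8 \cdot 0^{2}\right)}{11779} = - \frac{0 \left(5 + 8 \cdot 0\right)}{11779} = - \frac{0 \left(5 + 0\right)}{11779} = - \frac{0 \cdot 5}{11779} = \left(- \frac{1}{11779}\right) 0 = 0$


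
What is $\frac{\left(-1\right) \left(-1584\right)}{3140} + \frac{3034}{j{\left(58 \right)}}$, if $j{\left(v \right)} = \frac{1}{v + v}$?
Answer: $\frac{276276436}{785} \approx 3.5194 \cdot 10^{5}$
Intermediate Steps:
$j{\left(v \right)} = \frac{1}{2 v}$
$\frac{\left(-1\right) \left(-1584\right)}{3140} + \frac{3034}{j{\left(58 \right)}} = \frac{\left(-1\right) \left(-1584\right)}{3140} + \frac{3034}{\frac{1}{2} \cdot \frac{1}{58}} = 1584 \cdot \frac{1}{3140} + \frac{3034}{\frac{1}{2} \cdot \frac{1}{58}} = \frac{396}{785} + 3034 \frac{1}{\frac{1}{116}} = \frac{396}{785} + 3034 \cdot 116 = \frac{396}{785} + 351944 = \frac{276276436}{785}$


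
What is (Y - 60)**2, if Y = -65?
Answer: 15625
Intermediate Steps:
(Y - 60)**2 = (-65 - 60)**2 = (-125)**2 = 15625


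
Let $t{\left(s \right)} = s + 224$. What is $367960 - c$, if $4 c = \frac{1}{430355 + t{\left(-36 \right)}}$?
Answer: $\frac{633690409119}{1722172} \approx 3.6796 \cdot 10^{5}$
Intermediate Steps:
$t{\left(s \right)} = 224 + s$
$c = \frac{1}{1722172}$ ($c = \frac{1}{4 \left(430355 + \left(224 - 36\right)\right)} = \frac{1}{4 \left(430355 + 188\right)} = \frac{1}{4 \cdot 430543} = \frac{1}{4} \cdot \frac{1}{430543} = \frac{1}{1722172} \approx 5.8066 \cdot 10^{-7}$)
$367960 - c = 367960 - \frac{1}{1722172} = \frac{633690409119}{1722172}$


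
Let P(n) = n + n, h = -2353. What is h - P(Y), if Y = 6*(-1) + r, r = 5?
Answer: -2351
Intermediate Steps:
Y = -1 (Y = 6*(-1) + 5 = -6 + 5 = -1)
P(n) = 2*n
h - P(Y) = -2353 - 2*(-1) = -2353 - 1*(-2) = -2353 + 2 = -2351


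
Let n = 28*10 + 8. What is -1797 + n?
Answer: -1509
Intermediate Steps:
n = 288 (n = 280 + 8 = 288)
-1797 + n = -1797 + 288 = -1509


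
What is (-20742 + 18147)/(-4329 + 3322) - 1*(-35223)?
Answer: 35472156/1007 ≈ 35226.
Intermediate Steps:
(-20742 + 18147)/(-4329 + 3322) - 1*(-35223) = -2595/(-1007) + 35223 = -2595*(-1/1007) + 35223 = 2595/1007 + 35223 = 35472156/1007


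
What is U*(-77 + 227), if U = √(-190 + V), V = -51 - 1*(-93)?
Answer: 300*I*√37 ≈ 1824.8*I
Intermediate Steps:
V = 42 (V = -51 + 93 = 42)
U = 2*I*√37 (U = √(-190 + 42) = √(-148) = 2*I*√37 ≈ 12.166*I)
U*(-77 + 227) = (2*I*√37)*(-77 + 227) = (2*I*√37)*150 = 300*I*√37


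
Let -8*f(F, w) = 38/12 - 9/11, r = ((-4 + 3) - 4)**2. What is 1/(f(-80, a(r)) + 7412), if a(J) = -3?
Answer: 528/3913381 ≈ 0.00013492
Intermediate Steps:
r = 25 (r = (-1 - 4)**2 = (-5)**2 = 25)
f(F, w) = -155/528 (f(F, w) = -(38/12 - 9/11)/8 = -(38*(1/12) - 9*1/11)/8 = -(19/6 - 9/11)/8 = -1/8*155/66 = -155/528)
1/(f(-80, a(r)) + 7412) = 1/(-155/528 + 7412) = 1/(3913381/528) = 528/3913381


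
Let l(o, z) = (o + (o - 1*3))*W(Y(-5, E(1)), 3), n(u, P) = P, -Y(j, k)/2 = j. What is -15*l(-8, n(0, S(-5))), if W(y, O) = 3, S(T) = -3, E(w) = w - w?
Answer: 855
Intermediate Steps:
E(w) = 0
Y(j, k) = -2*j
l(o, z) = -9 + 6*o (l(o, z) = (o + (o - 1*3))*3 = (o + (o - 3))*3 = (o + (-3 + o))*3 = (-3 + 2*o)*3 = -9 + 6*o)
-15*l(-8, n(0, S(-5))) = -15*(-9 + 6*(-8)) = -15*(-9 - 48) = -15*(-57) = 855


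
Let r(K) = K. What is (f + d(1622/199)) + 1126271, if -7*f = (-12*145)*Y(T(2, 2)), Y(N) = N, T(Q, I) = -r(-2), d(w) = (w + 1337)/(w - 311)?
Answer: 475346675864/421869 ≈ 1.1268e+6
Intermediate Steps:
d(w) = (1337 + w)/(-311 + w)
T(Q, I) = 2 (T(Q, I) = -1*(-2) = 2)
f = 3480/7 (f = -(-12*145)*2/7 = -(-1740)*2/7 = -⅐*(-3480) = 3480/7 ≈ 497.14)
(f + d(1622/199)) + 1126271 = (3480/7 + (1337 + 1622/199)/(-311 + 1622/199)) + 1126271 = (3480/7 + (267685/199)/(-60267/199)) + 1126271 = (3480/7 - 199/60267*267685/199) + 1126271 = (3480/7 - 267685/60267) + 1126271 = 207855365/421869 + 1126271 = 475346675864/421869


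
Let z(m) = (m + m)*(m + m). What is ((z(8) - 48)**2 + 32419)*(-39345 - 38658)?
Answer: -5903501049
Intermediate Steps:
z(m) = 4*m**2 (z(m) = (2*m)*(2*m) = 4*m**2)
((z(8) - 48)**2 + 32419)*(-39345 - 38658) = ((4*8**2 - 48)**2 + 32419)*(-39345 - 38658) = ((4*64 - 48)**2 + 32419)*(-78003) = ((256 - 48)**2 + 32419)*(-78003) = (208**2 + 32419)*(-78003) = (43264 + 32419)*(-78003) = 75683*(-78003) = -5903501049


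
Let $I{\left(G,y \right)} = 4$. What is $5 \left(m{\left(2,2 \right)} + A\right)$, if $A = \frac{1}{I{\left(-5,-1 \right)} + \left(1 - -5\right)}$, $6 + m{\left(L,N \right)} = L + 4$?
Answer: $\frac{1}{2} \approx 0.5$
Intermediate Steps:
$m{\left(L,N \right)} = -2 + L$ ($m{\left(L,N \right)} = -6 + \left(L + 4\right) = -6 + \left(4 + L\right) = -2 + L$)
$A = \frac{1}{10}$ ($A = \frac{1}{4 + \left(1 - -5\right)} = \frac{1}{4 + \left(1 + 5\right)} = \frac{1}{4 + 6} = \frac{1}{10} \approx 0.1$)
$5 \left(m{\left(2,2 \right)} + A\right) = 5 \left(\left(-2 + 2\right) + \frac{1}{10}\right) = 5 \left(0 + \frac{1}{10}\right) = 5 \cdot \frac{1}{10} = \frac{1}{2}$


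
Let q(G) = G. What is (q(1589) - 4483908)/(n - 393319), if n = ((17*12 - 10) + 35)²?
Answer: 4482319/340878 ≈ 13.149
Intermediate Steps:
n = 52441 (n = ((204 - 10) + 35)² = (194 + 35)² = 229² = 52441)
(q(1589) - 4483908)/(n - 393319) = (1589 - 4483908)/(52441 - 393319) = -4482319/(-340878) = -4482319*(-1/340878) = 4482319/340878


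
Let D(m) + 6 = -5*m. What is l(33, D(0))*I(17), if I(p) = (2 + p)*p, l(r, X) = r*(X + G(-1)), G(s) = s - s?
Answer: -63954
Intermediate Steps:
G(s) = 0
D(m) = -6 - 5*m
l(r, X) = X*r (l(r, X) = r*(X + 0) = r*X = X*r)
I(p) = p*(2 + p)
l(33, D(0))*I(17) = ((-6 - 5*0)*33)*(17*(2 + 17)) = ((-6 + 0)*33)*(17*19) = -6*33*323 = -198*323 = -63954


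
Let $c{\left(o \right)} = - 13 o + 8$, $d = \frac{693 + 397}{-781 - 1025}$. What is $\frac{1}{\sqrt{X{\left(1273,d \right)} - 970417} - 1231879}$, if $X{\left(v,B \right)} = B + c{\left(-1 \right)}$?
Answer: $- \frac{20988429}{25855221461452} - \frac{i \sqrt{791270124099}}{1370326737456956} \approx -8.1177 \cdot 10^{-7} - 6.4914 \cdot 10^{-10} i$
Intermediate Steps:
$d = - \frac{545}{903}$ ($d = \frac{1090}{-1806} = 1090 \left(- \frac{1}{1806}\right) = - \frac{545}{903} \approx -0.60354$)
$c{\left(o \right)} = 8 - 13 o$
$X{\left(v,B \right)} = 21 + B$ ($X{\left(v,B \right)} = B + \left(8 - -13\right) = B + \left(8 + 13\right) = B + 21 = 21 + B$)
$\frac{1}{\sqrt{X{\left(1273,d \right)} - 970417} - 1231879} = \frac{1}{\sqrt{\left(21 - \frac{545}{903}\right) - 970417} - 1231879} = \frac{1}{\sqrt{\frac{18418}{903} - 970417} - 1231879} = \frac{1}{\sqrt{- \frac{876268133}{903}} - 1231879} = \frac{1}{\frac{i \sqrt{791270124099}}{903} - 1231879} = \frac{1}{-1231879 + \frac{i \sqrt{791270124099}}{903}}$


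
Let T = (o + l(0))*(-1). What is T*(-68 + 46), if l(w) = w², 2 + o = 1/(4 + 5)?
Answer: -374/9 ≈ -41.556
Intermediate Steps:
o = -17/9 (o = -2 + 1/(4 + 5) = -2 + 1/9 = -2 + ⅑ = -17/9 ≈ -1.8889)
T = 17/9 (T = (-17/9 + 0²)*(-1) = (-17/9 + 0)*(-1) = -17/9*(-1) = 17/9 ≈ 1.8889)
T*(-68 + 46) = 17*(-68 + 46)/9 = (17/9)*(-22) = -374/9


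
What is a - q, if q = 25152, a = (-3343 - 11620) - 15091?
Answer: -55206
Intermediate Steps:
a = -30054 (a = -14963 - 15091 = -30054)
a - q = -30054 - 1*25152 = -30054 - 25152 = -55206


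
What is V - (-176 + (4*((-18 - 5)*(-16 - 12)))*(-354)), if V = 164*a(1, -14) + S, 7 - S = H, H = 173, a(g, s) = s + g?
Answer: 909782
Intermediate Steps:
a(g, s) = g + s
S = -166 (S = 7 - 1*173 = 7 - 173 = -166)
V = -2298 (V = 164*(1 - 14) - 166 = 164*(-13) - 166 = -2132 - 166 = -2298)
V - (-176 + (4*((-18 - 5)*(-16 - 12)))*(-354)) = -2298 - (-176 + (4*((-18 - 5)*(-16 - 12)))*(-354)) = -2298 - (-176 + (4*(-23*(-28)))*(-354)) = -2298 - (-176 + (4*644)*(-354)) = -2298 - (-176 + 2576*(-354)) = -2298 - (-176 - 911904) = -2298 - 1*(-912080) = -2298 + 912080 = 909782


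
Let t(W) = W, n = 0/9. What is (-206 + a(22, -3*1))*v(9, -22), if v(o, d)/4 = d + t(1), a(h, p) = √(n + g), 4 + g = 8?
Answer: 17136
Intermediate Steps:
g = 4 (g = -4 + 8 = 4)
n = 0 (n = 0*(⅑) = 0)
a(h, p) = 2 (a(h, p) = √(0 + 4) = √4 = 2)
v(o, d) = 4 + 4*d (v(o, d) = 4*(d + 1) = 4*(1 + d) = 4 + 4*d)
(-206 + a(22, -3*1))*v(9, -22) = (-206 + 2)*(4 + 4*(-22)) = -204*(4 - 88) = -204*(-84) = 17136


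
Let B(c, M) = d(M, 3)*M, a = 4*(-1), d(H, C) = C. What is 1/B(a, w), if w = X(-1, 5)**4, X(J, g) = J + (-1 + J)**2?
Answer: 1/243 ≈ 0.0041152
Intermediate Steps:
w = 81 (w = (-1 + (-1 - 1)**2)**4 = (-1 + (-2)**2)**4 = (-1 + 4)**4 = 3**4 = 81)
a = -4
B(c, M) = 3*M
1/B(a, w) = 1/(3*81) = 1/243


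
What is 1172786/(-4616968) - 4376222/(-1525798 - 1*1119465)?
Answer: 140184832149/100107332972 ≈ 1.4003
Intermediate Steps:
1172786/(-4616968) - 4376222/(-1525798 - 1*1119465) = 1172786*(-1/4616968) - 4376222/(-1525798 - 1119465) = -9613/37844 - 4376222/(-2645263) = -9613/37844 - 4376222*(-1/2645263) = -9613/37844 + 4376222/2645263 = 140184832149/100107332972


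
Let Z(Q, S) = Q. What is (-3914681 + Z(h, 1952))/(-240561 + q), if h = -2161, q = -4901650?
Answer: 3916842/5142211 ≈ 0.76170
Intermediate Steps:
(-3914681 + Z(h, 1952))/(-240561 + q) = (-3914681 - 2161)/(-240561 - 4901650) = -3916842/(-5142211) = -3916842*(-1/5142211) = 3916842/5142211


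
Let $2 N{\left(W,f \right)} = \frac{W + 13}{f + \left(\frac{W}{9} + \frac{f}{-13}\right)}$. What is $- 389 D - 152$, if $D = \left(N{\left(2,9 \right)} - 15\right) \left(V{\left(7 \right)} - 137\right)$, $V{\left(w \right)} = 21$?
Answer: $- \frac{318030833}{499} \approx -6.3734 \cdot 10^{5}$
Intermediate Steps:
$N{\left(W,f \right)} = \frac{13 + W}{2 \left(\frac{W}{9} + \frac{12 f}{13}\right)}$ ($N{\left(W,f \right)} = \frac{\left(W + 13\right) \frac{1}{f + \left(\frac{W}{9} + \frac{f}{-13}\right)}}{2} = \frac{\left(13 + W\right) \frac{1}{f + \left(W \frac{1}{9} + f \left(- \frac{1}{13}\right)\right)}}{2} = \frac{\left(13 + W\right) \frac{1}{f + \left(\frac{W}{9} - \frac{f}{13}\right)}}{2} = \frac{\left(13 + W\right) \frac{1}{f + \left(- \frac{f}{13} + \frac{W}{9}\right)}}{2} = \frac{\left(13 + W\right) \frac{1}{\frac{W}{9} + \frac{12 f}{13}}}{2} = \frac{\frac{1}{\frac{W}{9} + \frac{12 f}{13}} \left(13 + W\right)}{2} = \frac{13 + W}{2 \left(\frac{W}{9} + \frac{12 f}{13}\right)}$)
$D = \frac{817365}{499}$ ($D = \left(\frac{117 \left(13 + 2\right)}{2 \left(13 \cdot 2 + 108 \cdot 9\right)} - 15\right) \left(21 - 137\right) = \left(\frac{117}{2} \frac{1}{26 + 972} \cdot 15 - 15\right) \left(-116\right) = \left(\frac{117}{2} \cdot \frac{1}{998} \cdot 15 - 15\right) \left(-116\right) = \left(\frac{1755}{1996} - 15\right) \left(-116\right) = \left(- \frac{28185}{1996}\right) \left(-116\right) = \frac{817365}{499} \approx 1638.0$)
$- 389 D - 152 = \left(-389\right) \frac{817365}{499} - 152 = - \frac{317954985}{499} - 152 = - \frac{318030833}{499}$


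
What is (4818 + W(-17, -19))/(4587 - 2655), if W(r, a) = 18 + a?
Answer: 4817/1932 ≈ 2.4933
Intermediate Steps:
(4818 + W(-17, -19))/(4587 - 2655) = (4818 + (18 - 19))/(4587 - 2655) = (4818 - 1)/1932 = 4817*(1/1932) = 4817/1932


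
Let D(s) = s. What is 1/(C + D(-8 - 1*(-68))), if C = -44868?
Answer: -1/44808 ≈ -2.2317e-5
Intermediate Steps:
1/(C + D(-8 - 1*(-68))) = 1/(-44868 + (-8 - 1*(-68))) = 1/(-44868 + (-8 + 68)) = 1/(-44868 + 60) = 1/(-44808) = -1/44808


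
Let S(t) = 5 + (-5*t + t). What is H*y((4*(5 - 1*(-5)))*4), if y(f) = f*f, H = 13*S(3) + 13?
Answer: -1996800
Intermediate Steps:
S(t) = 5 - 4*t
H = -78 (H = 13*(5 - 4*3) + 13 = 13*(5 - 12) + 13 = 13*(-7) + 13 = -91 + 13 = -78)
y(f) = f**2
H*y((4*(5 - 1*(-5)))*4) = -78*256*(5 - 1*(-5))**2 = -78*256*(5 + 5)**2 = -78*((4*10)*4)**2 = -78*(40*4)**2 = -78*160**2 = -78*25600 = -1996800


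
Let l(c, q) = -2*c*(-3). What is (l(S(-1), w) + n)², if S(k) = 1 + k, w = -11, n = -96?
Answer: 9216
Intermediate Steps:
l(c, q) = 6*c
(l(S(-1), w) + n)² = (6*(1 - 1) - 96)² = (6*0 - 96)² = (0 - 96)² = (-96)² = 9216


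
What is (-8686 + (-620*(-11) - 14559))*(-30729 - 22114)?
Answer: 867946275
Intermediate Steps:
(-8686 + (-620*(-11) - 14559))*(-30729 - 22114) = (-8686 + (6820 - 14559))*(-52843) = (-8686 - 7739)*(-52843) = -16425*(-52843) = 867946275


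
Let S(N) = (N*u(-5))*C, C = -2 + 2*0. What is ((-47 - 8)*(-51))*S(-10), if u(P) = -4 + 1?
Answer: -168300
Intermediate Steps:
u(P) = -3
C = -2 (C = -2 + 0 = -2)
S(N) = 6*N (S(N) = (N*(-3))*(-2) = -3*N*(-2) = 6*N)
((-47 - 8)*(-51))*S(-10) = ((-47 - 8)*(-51))*(6*(-10)) = -55*(-51)*(-60) = 2805*(-60) = -168300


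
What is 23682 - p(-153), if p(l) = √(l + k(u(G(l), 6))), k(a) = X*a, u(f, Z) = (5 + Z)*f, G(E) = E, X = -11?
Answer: 23682 - 6*√510 ≈ 23547.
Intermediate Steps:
u(f, Z) = f*(5 + Z)
k(a) = -11*a
p(l) = 2*√30*√(-l) (p(l) = √(l - 11*l*(5 + 6)) = √(l - 11*l*11) = √(l - 121*l) = √(-120*l) = 2*√30*√(-l))
23682 - p(-153) = 23682 - 2*√30*√(-1*(-153)) = 23682 - 2*√30*√153 = 23682 - 2*√30*3*√17 = 23682 - 6*√510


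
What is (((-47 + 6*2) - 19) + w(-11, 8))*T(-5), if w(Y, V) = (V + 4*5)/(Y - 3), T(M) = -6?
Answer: 336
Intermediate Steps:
w(Y, V) = (20 + V)/(-3 + Y) (w(Y, V) = (V + 20)/(-3 + Y) = (20 + V)/(-3 + Y))
(((-47 + 6*2) - 19) + w(-11, 8))*T(-5) = (((-47 + 6*2) - 19) + (20 + 8)/(-3 - 11))*(-6) = (((-47 + 12) - 19) + 28/(-14))*(-6) = ((-35 - 19) - 1/14*28)*(-6) = (-54 - 2)*(-6) = -56*(-6) = 336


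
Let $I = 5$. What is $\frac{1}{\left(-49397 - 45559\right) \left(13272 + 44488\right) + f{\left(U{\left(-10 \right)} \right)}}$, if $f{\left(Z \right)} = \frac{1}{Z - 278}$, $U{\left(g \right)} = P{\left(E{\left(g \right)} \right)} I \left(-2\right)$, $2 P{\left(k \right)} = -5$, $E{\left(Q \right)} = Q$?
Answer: $- \frac{253}{1387618615681} \approx -1.8233 \cdot 10^{-10}$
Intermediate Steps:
$P{\left(k \right)} = - \frac{5}{2}$ ($P{\left(k \right)} = \frac{1}{2} \left(-5\right) = - \frac{5}{2}$)
$U{\left(g \right)} = 25$ ($U{\left(g \right)} = \left(- \frac{5}{2}\right) 5 \left(-2\right) = \left(- \frac{25}{2}\right) \left(-2\right) = 25$)
$f{\left(Z \right)} = \frac{1}{-278 + Z}$
$\frac{1}{\left(-49397 - 45559\right) \left(13272 + 44488\right) + f{\left(U{\left(-10 \right)} \right)}} = \frac{1}{\left(-49397 - 45559\right) \left(13272 + 44488\right) + \frac{1}{-278 + 25}} = \frac{1}{\left(-94956\right) 57760 + \frac{1}{-253}} = \frac{1}{-5484658560 - \frac{1}{253}} = \frac{1}{- \frac{1387618615681}{253}} = - \frac{253}{1387618615681}$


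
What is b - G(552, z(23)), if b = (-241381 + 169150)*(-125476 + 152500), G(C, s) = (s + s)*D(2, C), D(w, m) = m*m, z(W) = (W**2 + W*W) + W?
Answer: -2610740592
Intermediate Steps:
z(W) = W + 2*W**2 (z(W) = (W**2 + W**2) + W = 2*W**2 + W = W + 2*W**2)
D(w, m) = m**2
G(C, s) = 2*s*C**2 (G(C, s) = (s + s)*C**2 = (2*s)*C**2 = 2*s*C**2)
b = -1951970544 (b = -72231*27024 = -1951970544)
b - G(552, z(23)) = -1951970544 - 2*23*(1 + 2*23)*552**2 = -1951970544 - 2*23*(1 + 46)*304704 = -1951970544 - 2*23*47*304704 = -1951970544 - 2*1081*304704 = -1951970544 - 1*658770048 = -1951970544 - 658770048 = -2610740592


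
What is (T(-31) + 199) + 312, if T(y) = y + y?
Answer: 449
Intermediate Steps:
T(y) = 2*y
(T(-31) + 199) + 312 = (2*(-31) + 199) + 312 = (-62 + 199) + 312 = 137 + 312 = 449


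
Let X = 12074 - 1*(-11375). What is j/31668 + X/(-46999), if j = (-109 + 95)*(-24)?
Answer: -8652277/17718623 ≈ -0.48832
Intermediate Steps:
X = 23449 (X = 12074 + 11375 = 23449)
j = 336 (j = -14*(-24) = 336)
j/31668 + X/(-46999) = 336/31668 + 23449/(-46999) = 336*(1/31668) + 23449*(-1/46999) = 4/377 - 23449/46999 = -8652277/17718623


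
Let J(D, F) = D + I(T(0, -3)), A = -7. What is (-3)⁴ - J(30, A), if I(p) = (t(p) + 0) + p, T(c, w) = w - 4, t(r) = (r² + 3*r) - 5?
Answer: 35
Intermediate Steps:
t(r) = -5 + r² + 3*r
T(c, w) = -4 + w
I(p) = -5 + p² + 4*p (I(p) = ((-5 + p² + 3*p) + 0) + p = (-5 + p² + 3*p) + p = -5 + p² + 4*p)
J(D, F) = 16 + D (J(D, F) = D + (-5 + (-4 - 3)² + 4*(-4 - 3)) = D + (-5 + (-7)² + 4*(-7)) = D + (-5 + 49 - 28) = D + 16 = 16 + D)
(-3)⁴ - J(30, A) = (-3)⁴ - (16 + 30) = 81 - 1*46 = 81 - 46 = 35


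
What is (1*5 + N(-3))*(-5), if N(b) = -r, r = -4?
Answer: -45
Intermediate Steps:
N(b) = 4 (N(b) = -1*(-4) = 4)
(1*5 + N(-3))*(-5) = (1*5 + 4)*(-5) = (5 + 4)*(-5) = 9*(-5) = -45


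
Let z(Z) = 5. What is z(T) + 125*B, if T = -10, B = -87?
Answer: -10870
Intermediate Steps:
z(T) + 125*B = 5 + 125*(-87) = 5 - 10875 = -10870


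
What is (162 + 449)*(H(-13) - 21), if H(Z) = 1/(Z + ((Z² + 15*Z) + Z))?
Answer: -51371/4 ≈ -12843.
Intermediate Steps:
H(Z) = 1/(Z² + 17*Z) (H(Z) = 1/(Z + (Z² + 16*Z)) = 1/(Z² + 17*Z))
(162 + 449)*(H(-13) - 21) = (162 + 449)*(1/((-13)*(17 - 13)) - 21) = 611*(-1/13/4 - 21) = 611*(-1/13*¼ - 21) = 611*(-1/52 - 21) = 611*(-1093/52) = -51371/4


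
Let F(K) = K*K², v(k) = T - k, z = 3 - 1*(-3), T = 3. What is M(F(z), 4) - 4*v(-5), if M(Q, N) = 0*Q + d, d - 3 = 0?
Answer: -29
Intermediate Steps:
d = 3 (d = 3 + 0 = 3)
z = 6 (z = 3 + 3 = 6)
v(k) = 3 - k
F(K) = K³
M(Q, N) = 3 (M(Q, N) = 0*Q + 3 = 0 + 3 = 3)
M(F(z), 4) - 4*v(-5) = 3 - 4*(3 - 1*(-5)) = 3 - 4*(3 + 5) = 3 - 4*8 = 3 - 32 = -29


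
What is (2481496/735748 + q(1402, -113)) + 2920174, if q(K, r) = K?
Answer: 537386545086/183937 ≈ 2.9216e+6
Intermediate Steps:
(2481496/735748 + q(1402, -113)) + 2920174 = (2481496/735748 + 1402) + 2920174 = (2481496*(1/735748) + 1402) + 2920174 = (620374/183937 + 1402) + 2920174 = 258500048/183937 + 2920174 = 537386545086/183937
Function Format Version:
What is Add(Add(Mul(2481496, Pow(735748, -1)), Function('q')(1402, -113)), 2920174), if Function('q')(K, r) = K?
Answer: Rational(537386545086, 183937) ≈ 2.9216e+6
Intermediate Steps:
Add(Add(Mul(2481496, Pow(735748, -1)), Function('q')(1402, -113)), 2920174) = Add(Add(Mul(2481496, Pow(735748, -1)), 1402), 2920174) = Add(Add(Mul(2481496, Rational(1, 735748)), 1402), 2920174) = Add(Add(Rational(620374, 183937), 1402), 2920174) = Add(Rational(258500048, 183937), 2920174) = Rational(537386545086, 183937)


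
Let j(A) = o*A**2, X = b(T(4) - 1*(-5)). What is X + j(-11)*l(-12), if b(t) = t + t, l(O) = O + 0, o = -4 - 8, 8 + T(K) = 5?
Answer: 17428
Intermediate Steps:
T(K) = -3 (T(K) = -8 + 5 = -3)
o = -12
l(O) = O
b(t) = 2*t
X = 4 (X = 2*(-3 - 1*(-5)) = 2*(-3 + 5) = 2*2 = 4)
j(A) = -12*A**2
X + j(-11)*l(-12) = 4 - 12*(-11)**2*(-12) = 4 - 12*121*(-12) = 4 - 1452*(-12) = 4 + 17424 = 17428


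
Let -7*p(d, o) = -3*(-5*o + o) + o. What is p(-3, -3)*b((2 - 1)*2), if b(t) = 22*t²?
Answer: 3432/7 ≈ 490.29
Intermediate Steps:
p(d, o) = -13*o/7 (p(d, o) = -(-3*(-5*o + o) + o)/7 = -(-(-12)*o + o)/7 = -(12*o + o)/7 = -13*o/7)
p(-3, -3)*b((2 - 1)*2) = (-13/7*(-3))*(22*((2 - 1)*2)²) = 39*(22*(1*2)²)/7 = 39*(22*2²)/7 = 39*(22*4)/7 = (39/7)*88 = 3432/7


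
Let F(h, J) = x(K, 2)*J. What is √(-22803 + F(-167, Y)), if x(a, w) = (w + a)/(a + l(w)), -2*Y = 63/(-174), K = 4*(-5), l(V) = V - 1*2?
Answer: I*√7670874390/580 ≈ 151.01*I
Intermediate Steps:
l(V) = -2 + V (l(V) = V - 2 = -2 + V)
K = -20
Y = 21/116 (Y = -63/(2*(-174)) = -63*(-1)/(2*174) = -½*(-21/58) = 21/116 ≈ 0.18103)
x(a, w) = (a + w)/(-2 + a + w) (x(a, w) = (w + a)/(a + (-2 + w)) = (a + w)/(-2 + a + w))
F(h, J) = 9*J/10 (F(h, J) = ((-20 + 2)/(-2 - 20 + 2))*J = (-18/(-20))*J = (-1/20*(-18))*J = 9*J/10)
√(-22803 + F(-167, Y)) = √(-22803 + (9/10)*(21/116)) = √(-22803 + 189/1160) = √(-26451291/1160) = I*√7670874390/580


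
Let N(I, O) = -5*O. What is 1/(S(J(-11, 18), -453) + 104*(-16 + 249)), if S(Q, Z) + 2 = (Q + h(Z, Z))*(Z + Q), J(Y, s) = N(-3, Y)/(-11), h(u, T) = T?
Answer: 1/233994 ≈ 4.2736e-6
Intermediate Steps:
J(Y, s) = 5*Y/11 (J(Y, s) = -5*Y/(-11) = -5*Y*(-1/11) = 5*Y/11)
S(Q, Z) = -2 + (Q + Z)**2 (S(Q, Z) = -2 + (Q + Z)*(Z + Q) = -2 + (Q + Z)*(Q + Z) = -2 + (Q + Z)**2)
1/(S(J(-11, 18), -453) + 104*(-16 + 249)) = 1/((-2 + ((5/11)*(-11))**2 + (-453)**2 + 2*((5/11)*(-11))*(-453)) + 104*(-16 + 249)) = 1/((-2 + (-5)**2 + 205209 + 2*(-5)*(-453)) + 104*233) = 1/((-2 + 25 + 205209 + 4530) + 24232) = 1/(209762 + 24232) = 1/233994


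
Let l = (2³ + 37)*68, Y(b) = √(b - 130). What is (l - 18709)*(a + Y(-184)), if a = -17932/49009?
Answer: 280617868/49009 - 15649*I*√314 ≈ 5725.8 - 2.773e+5*I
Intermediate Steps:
a = -17932/49009 (a = -17932*1/49009 = -17932/49009 ≈ -0.36589)
Y(b) = √(-130 + b)
l = 3060 (l = (8 + 37)*68 = 45*68 = 3060)
(l - 18709)*(a + Y(-184)) = (3060 - 18709)*(-17932/49009 + √(-130 - 184)) = -15649*(-17932/49009 + √(-314)) = -15649*(-17932/49009 + I*√314) = 280617868/49009 - 15649*I*√314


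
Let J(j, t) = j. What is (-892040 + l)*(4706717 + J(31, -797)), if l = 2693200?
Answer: 8477606227680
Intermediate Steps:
(-892040 + l)*(4706717 + J(31, -797)) = (-892040 + 2693200)*(4706717 + 31) = 1801160*4706748 = 8477606227680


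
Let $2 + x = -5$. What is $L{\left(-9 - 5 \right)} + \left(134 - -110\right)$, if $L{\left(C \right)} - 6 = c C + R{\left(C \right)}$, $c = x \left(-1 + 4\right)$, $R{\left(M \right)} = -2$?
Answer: $542$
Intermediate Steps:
$x = -7$ ($x = -2 - 5 = -7$)
$c = -21$ ($c = - 7 \left(-1 + 4\right) = \left(-7\right) 3 = -21$)
$L{\left(C \right)} = 4 - 21 C$ ($L{\left(C \right)} = 6 - \left(2 + 21 C\right) = 4 - 21 C$)
$L{\left(-9 - 5 \right)} + \left(134 - -110\right) = \left(4 - 21 \left(-9 - 5\right)\right) + \left(134 - -110\right) = \left(4 - -294\right) + \left(134 + 110\right) = \left(4 + 294\right) + 244 = 298 + 244 = 542$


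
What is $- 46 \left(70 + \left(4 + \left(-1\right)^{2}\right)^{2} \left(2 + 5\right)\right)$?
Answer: $-11270$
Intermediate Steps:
$- 46 \left(70 + \left(4 + \left(-1\right)^{2}\right)^{2} \left(2 + 5\right)\right) = - 46 \left(70 + \left(4 + 1\right)^{2} \cdot 7\right) = - 46 \left(70 + 5^{2} \cdot 7\right) = - 46 \left(70 + 25 \cdot 7\right) = - 46 \left(70 + 175\right) = \left(-46\right) 245 = -11270$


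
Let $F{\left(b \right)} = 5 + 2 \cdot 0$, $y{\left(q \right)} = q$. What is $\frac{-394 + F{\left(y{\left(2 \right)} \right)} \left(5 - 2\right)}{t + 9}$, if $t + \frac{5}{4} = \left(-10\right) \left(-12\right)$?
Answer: $- \frac{1516}{511} \approx -2.9667$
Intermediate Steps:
$F{\left(b \right)} = 5$ ($F{\left(b \right)} = 5 + 0 = 5$)
$t = \frac{475}{4}$ ($t = - \frac{5}{4} - -120 = - \frac{5}{4} + 120 = \frac{475}{4} \approx 118.75$)
$\frac{-394 + F{\left(y{\left(2 \right)} \right)} \left(5 - 2\right)}{t + 9} = \frac{-394 + 5 \left(5 - 2\right)}{\frac{475}{4} + 9} = \frac{-394 + 5 \cdot 3}{\frac{511}{4}} = \left(-394 + 15\right) \frac{4}{511} = \left(-379\right) \frac{4}{511} = - \frac{1516}{511}$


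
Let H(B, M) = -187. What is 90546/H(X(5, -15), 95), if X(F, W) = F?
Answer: -90546/187 ≈ -484.20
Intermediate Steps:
90546/H(X(5, -15), 95) = 90546/(-187) = 90546*(-1/187) = -90546/187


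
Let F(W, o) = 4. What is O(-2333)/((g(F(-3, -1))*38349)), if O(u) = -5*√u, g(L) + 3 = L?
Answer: -5*I*√2333/38349 ≈ -0.0062976*I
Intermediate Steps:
g(L) = -3 + L
O(-2333)/((g(F(-3, -1))*38349)) = (-5*I*√2333)/(((-3 + 4)*38349)) = (-5*I*√2333)/((1*38349)) = -5*I*√2333/38349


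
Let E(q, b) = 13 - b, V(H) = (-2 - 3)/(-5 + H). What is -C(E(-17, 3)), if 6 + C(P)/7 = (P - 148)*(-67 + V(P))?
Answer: -65646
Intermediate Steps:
V(H) = -5/(-5 + H)
C(P) = -42 + 7*(-148 + P)*(-67 - 5/(-5 + P)) (C(P) = -42 + 7*((P - 148)*(-67 - 5/(-5 + P))) = -42 + 7*((-148 + P)*(-67 - 5/(-5 + P))) = -42 + 7*(-148 + P)*(-67 - 5/(-5 + P)))
-C(E(-17, 3)) = -7*(-48810 - 67*(13 - 1*3)**2 + 10240*(13 - 1*3))/(-5 + (13 - 1*3)) = -7*(-48810 - 67*(13 - 3)**2 + 10240*(13 - 3))/(-5 + (13 - 3)) = -7*(-48810 - 67*10**2 + 10240*10)/(-5 + 10) = -7*(-48810 - 67*100 + 102400)/5 = -7*(-48810 - 6700 + 102400)/5 = -7*46890/5 = -1*65646 = -65646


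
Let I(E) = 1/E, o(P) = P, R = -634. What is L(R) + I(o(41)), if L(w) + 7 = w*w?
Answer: 16479910/41 ≈ 4.0195e+5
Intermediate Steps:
L(w) = -7 + w**2 (L(w) = -7 + w*w = -7 + w**2)
L(R) + I(o(41)) = (-7 + (-634)**2) + 1/41 = (-7 + 401956) + 1/41 = 401949 + 1/41 = 16479910/41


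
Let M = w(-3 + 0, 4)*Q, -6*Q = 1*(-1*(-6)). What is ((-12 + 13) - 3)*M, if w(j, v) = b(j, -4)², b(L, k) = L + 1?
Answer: 8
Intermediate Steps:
b(L, k) = 1 + L
w(j, v) = (1 + j)²
Q = -1 (Q = -(-1*(-6))/6 = -6/6 = -⅙*6 = -1)
M = -4 (M = (1 + (-3 + 0))²*(-1) = (1 - 3)²*(-1) = (-2)²*(-1) = 4*(-1) = -4)
((-12 + 13) - 3)*M = ((-12 + 13) - 3)*(-4) = (1 - 3)*(-4) = -2*(-4) = 8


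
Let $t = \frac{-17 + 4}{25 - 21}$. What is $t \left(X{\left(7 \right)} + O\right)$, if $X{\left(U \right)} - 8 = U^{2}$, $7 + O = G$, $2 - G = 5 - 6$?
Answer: $- \frac{689}{4} \approx -172.25$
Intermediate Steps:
$t = - \frac{13}{4} \approx -3.25$
$G = 3$ ($G = 2 - \left(5 - 6\right) = 2 - -1 = 2 + 1 = 3$)
$O = -4$ ($O = -7 + 3 = -4$)
$X{\left(U \right)} = 8 + U^{2}$
$t \left(X{\left(7 \right)} + O\right) = - \frac{13 \left(\left(8 + 7^{2}\right) - 4\right)}{4} = - \frac{13 \left(\left(8 + 49\right) - 4\right)}{4} = - \frac{13 \left(57 - 4\right)}{4} = \left(- \frac{13}{4}\right) 53 = - \frac{689}{4}$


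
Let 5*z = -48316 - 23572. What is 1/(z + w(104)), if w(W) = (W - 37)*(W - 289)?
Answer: -5/133863 ≈ -3.7352e-5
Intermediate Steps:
z = -71888/5 (z = (-48316 - 23572)/5 = (1/5)*(-71888) = -71888/5 ≈ -14378.)
w(W) = (-289 + W)*(-37 + W) (w(W) = (-37 + W)*(-289 + W) = (-289 + W)*(-37 + W))
1/(z + w(104)) = 1/(-71888/5 + (10693 + 104**2 - 326*104)) = 1/(-71888/5 + (10693 + 10816 - 33904)) = 1/(-71888/5 - 12395) = 1/(-133863/5) = -5/133863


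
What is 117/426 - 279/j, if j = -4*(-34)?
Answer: -17157/9656 ≈ -1.7768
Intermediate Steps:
j = 136
117/426 - 279/j = 117/426 - 279/136 = 117*(1/426) - 279*1/136 = 39/142 - 279/136 = -17157/9656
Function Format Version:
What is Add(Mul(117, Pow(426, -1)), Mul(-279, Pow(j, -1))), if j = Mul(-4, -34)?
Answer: Rational(-17157, 9656) ≈ -1.7768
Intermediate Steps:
j = 136
Add(Mul(117, Pow(426, -1)), Mul(-279, Pow(j, -1))) = Add(Mul(117, Pow(426, -1)), Mul(-279, Pow(136, -1))) = Add(Mul(117, Rational(1, 426)), Mul(-279, Rational(1, 136))) = Add(Rational(39, 142), Rational(-279, 136)) = Rational(-17157, 9656)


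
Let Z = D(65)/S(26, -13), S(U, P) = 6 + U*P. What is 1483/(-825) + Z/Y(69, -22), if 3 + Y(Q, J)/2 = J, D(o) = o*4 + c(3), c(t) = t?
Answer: -976033/547800 ≈ -1.7817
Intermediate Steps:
S(U, P) = 6 + P*U
D(o) = 3 + 4*o (D(o) = o*4 + 3 = 4*o + 3 = 3 + 4*o)
Y(Q, J) = -6 + 2*J
Z = -263/332 (Z = (3 + 4*65)/(6 - 13*26) = (3 + 260)/(6 - 338) = 263/(-332) = 263*(-1/332) = -263/332 ≈ -0.79217)
1483/(-825) + Z/Y(69, -22) = 1483/(-825) - 263/(332*(-6 + 2*(-22))) = 1483*(-1/825) - 263/(332*(-6 - 44)) = -1483/825 - 263/332/(-50) = -1483/825 - 263/332*(-1/50) = -1483/825 + 263/16600 = -976033/547800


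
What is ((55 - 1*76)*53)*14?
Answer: -15582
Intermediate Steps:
((55 - 1*76)*53)*14 = ((55 - 76)*53)*14 = -21*53*14 = -1113*14 = -15582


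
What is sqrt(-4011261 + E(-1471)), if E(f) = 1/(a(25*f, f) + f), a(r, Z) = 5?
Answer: I*sqrt(8620825647182)/1466 ≈ 2002.8*I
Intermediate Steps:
E(f) = 1/(5 + f)
sqrt(-4011261 + E(-1471)) = sqrt(-4011261 + 1/(5 - 1471)) = sqrt(-4011261 + 1/(-1466)) = sqrt(-4011261 - 1/1466) = sqrt(-5880508627/1466) = I*sqrt(8620825647182)/1466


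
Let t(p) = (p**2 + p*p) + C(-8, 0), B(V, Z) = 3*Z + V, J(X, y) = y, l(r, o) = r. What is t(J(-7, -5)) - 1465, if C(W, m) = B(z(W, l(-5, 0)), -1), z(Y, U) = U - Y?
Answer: -1415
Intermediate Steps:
B(V, Z) = V + 3*Z
C(W, m) = -8 - W (C(W, m) = (-5 - W) + 3*(-1) = (-5 - W) - 3 = -8 - W)
t(p) = 2*p**2 (t(p) = (p**2 + p*p) + (-8 - 1*(-8)) = (p**2 + p**2) + (-8 + 8) = 2*p**2 + 0 = 2*p**2)
t(J(-7, -5)) - 1465 = 2*(-5)**2 - 1465 = 2*25 - 1465 = 50 - 1465 = -1415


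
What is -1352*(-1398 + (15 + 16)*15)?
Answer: 1261416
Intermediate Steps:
-1352*(-1398 + (15 + 16)*15) = -1352*(-1398 + 31*15) = -1352*(-1398 + 465) = -1352*(-933) = 1261416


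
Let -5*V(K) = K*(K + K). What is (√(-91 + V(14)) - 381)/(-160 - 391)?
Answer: 381/551 - 11*I*√35/2755 ≈ 0.69147 - 0.023621*I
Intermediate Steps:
V(K) = -2*K²/5 (V(K) = -K*(K + K)/5 = -K*2*K/5 = -2*K²/5)
(√(-91 + V(14)) - 381)/(-160 - 391) = (√(-91 - ⅖*14²) - 381)/(-160 - 391) = (√(-91 - ⅖*196) - 381)/(-551) = (√(-91 - 392/5) - 381)*(-1/551) = (√(-847/5) - 381)*(-1/551) = (11*I*√35/5 - 381)*(-1/551) = (-381 + 11*I*√35/5)*(-1/551) = 381/551 - 11*I*√35/2755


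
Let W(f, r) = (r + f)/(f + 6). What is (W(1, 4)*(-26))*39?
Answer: -5070/7 ≈ -724.29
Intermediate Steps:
W(f, r) = (f + r)/(6 + f)
(W(1, 4)*(-26))*39 = (((1 + 4)/(6 + 1))*(-26))*39 = ((5/7)*(-26))*39 = -130/7*39 = -5070/7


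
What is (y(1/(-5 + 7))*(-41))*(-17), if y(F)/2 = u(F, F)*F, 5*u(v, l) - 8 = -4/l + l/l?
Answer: 697/5 ≈ 139.40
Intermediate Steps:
u(v, l) = 9/5 - 4/(5*l) (u(v, l) = 8/5 + (-4/l + l/l)/5 = 8/5 + (-4/l + 1)/5 = 8/5 + (1 - 4/l)/5 = 8/5 + (⅕ - 4/(5*l)) = 9/5 - 4/(5*l))
y(F) = -8/5 + 18*F/5 (y(F) = 2*(((-4 + 9*F)/(5*F))*F) = 2*(-⅘ + 9*F/5) = -8/5 + 18*F/5)
(y(1/(-5 + 7))*(-41))*(-17) = ((-8/5 + 18/(5*(-5 + 7)))*(-41))*(-17) = ((-8/5 + (18/5)/2)*(-41))*(-17) = ((-8/5 + (18/5)*(½))*(-41))*(-17) = ((-8/5 + 9/5)*(-41))*(-17) = ((⅕)*(-41))*(-17) = -41/5*(-17) = 697/5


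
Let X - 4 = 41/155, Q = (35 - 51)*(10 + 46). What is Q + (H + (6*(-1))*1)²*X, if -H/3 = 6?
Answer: 241856/155 ≈ 1560.4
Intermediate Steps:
H = -18 (H = -3*6 = -18)
Q = -896 (Q = -16*56 = -896)
X = 661/155 (X = 4 + 41/155 = 661/155 ≈ 4.2645)
Q + (H + (6*(-1))*1)²*X = -896 + (-18 + (6*(-1))*1)²*(661/155) = -896 + (-18 - 6*1)²*(661/155) = -896 + (-18 - 6)²*(661/155) = -896 + (-24)²*(661/155) = -896 + 576*(661/155) = -896 + 380736/155 = 241856/155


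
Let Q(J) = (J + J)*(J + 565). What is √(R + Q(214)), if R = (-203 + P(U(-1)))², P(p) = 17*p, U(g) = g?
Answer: 2*√95453 ≈ 617.91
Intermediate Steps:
Q(J) = 2*J*(565 + J) (Q(J) = (2*J)*(565 + J) = 2*J*(565 + J))
R = 48400 (R = (-203 + 17*(-1))² = (-203 - 17)² = (-220)² = 48400)
√(R + Q(214)) = √(48400 + 2*214*(565 + 214)) = √(48400 + 2*214*779) = √(48400 + 333412) = √381812 = 2*√95453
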